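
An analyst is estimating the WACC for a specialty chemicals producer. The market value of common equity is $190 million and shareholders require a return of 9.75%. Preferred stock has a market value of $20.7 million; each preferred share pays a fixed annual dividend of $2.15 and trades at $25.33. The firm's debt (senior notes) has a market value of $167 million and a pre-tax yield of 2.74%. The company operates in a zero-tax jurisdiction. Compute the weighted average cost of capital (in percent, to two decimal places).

6.58%

Cost of preferred: Rp = 2.15 / 25.33 = 8.4880%.
Total capital V = 190 + 20.7 + 167 = 377.7.
Equity: weight = 190/377.7 = 0.5030; cost = 9.75%.
Preferred: weight = 20.7/377.7 = 0.0548; cost = 8.488%.
Senior notes: weight = 167/377.7 = 0.4421; after-tax cost = 2.74% × (1 − 0%) = 2.7400%.
WACC = 0.5030 × 9.7500% + 0.0548 × 8.4880% + 0.4421 × 2.7400% = 6.5814%.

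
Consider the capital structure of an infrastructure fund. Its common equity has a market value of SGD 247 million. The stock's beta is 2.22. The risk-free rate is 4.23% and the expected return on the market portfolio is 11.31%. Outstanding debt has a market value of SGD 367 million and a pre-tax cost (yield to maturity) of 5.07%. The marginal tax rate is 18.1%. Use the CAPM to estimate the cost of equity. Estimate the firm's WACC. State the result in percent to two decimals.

Market risk premium = 11.31% − 4.23% = 7.08%.
Cost of equity via CAPM: Re = 4.23% + 2.22 × 7.08% = 19.9476%.
Total capital V = 247 + 367 = 614.
Equity: weight = 247/614 = 0.4023; cost = 19.9476%.
Debt: weight = 367/614 = 0.5977; after-tax cost = 5.07% × (1 − 18.1%) = 4.1523%.
WACC = 0.4023 × 19.9476% + 0.5977 × 4.1523% = 10.5065%.

10.51%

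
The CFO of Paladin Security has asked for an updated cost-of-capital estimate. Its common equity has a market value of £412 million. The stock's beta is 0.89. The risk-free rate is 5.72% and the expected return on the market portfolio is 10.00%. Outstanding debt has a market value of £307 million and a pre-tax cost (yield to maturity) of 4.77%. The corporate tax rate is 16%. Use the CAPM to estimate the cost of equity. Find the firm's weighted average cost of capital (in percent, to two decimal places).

7.17%

Market risk premium = 10.0% − 5.72% = 4.28%.
Cost of equity via CAPM: Re = 5.72% + 0.89 × 4.28% = 9.5292%.
Total capital V = 412 + 307 = 719.
Equity: weight = 412/719 = 0.5730; cost = 9.5292%.
Debt: weight = 307/719 = 0.4270; after-tax cost = 4.77% × (1 − 16%) = 4.0068%.
WACC = 0.5730 × 9.5292% + 0.4270 × 4.0068% = 7.1712%.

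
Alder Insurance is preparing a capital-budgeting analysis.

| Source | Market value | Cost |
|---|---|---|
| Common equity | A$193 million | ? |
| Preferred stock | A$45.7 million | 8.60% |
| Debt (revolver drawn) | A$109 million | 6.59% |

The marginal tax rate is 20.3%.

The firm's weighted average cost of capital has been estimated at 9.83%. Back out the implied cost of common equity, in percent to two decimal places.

Total capital V = 193 + 45.7 + 109 = 347.7.
Equity weight = 193/347.7 = 0.5551.
Preferred weight = 45.7/347.7 = 0.1314.
Revolver drawn weight = 109/347.7 = 0.3135.
Debt contribution = 0.3135 × 6.59% × (1 − 20.3%) = 1.6465%.
Preferred contribution = 0.1314 × 8.6% = 1.1303%.
Required equity contribution = 9.83% − 2.7769% = 7.0531%.
Re = 7.0531% / 0.5551 = 12.7066%.

12.71%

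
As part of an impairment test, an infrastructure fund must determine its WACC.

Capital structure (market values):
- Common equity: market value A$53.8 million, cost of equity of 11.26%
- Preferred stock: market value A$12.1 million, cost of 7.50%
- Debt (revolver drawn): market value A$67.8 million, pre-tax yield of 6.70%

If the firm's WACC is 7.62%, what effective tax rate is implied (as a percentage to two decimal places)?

29.06%

Total capital V = 53.8 + 12.1 + 67.8 = 133.7.
Equity weight = 53.8/133.7 = 0.4024.
Preferred weight = 12.1/133.7 = 0.0905.
Revolver drawn weight = 67.8/133.7 = 0.5071.
Equity contribution = 0.4024 × 11.26% = 4.5309%.
Preferred contribution = 0.0905 × 7.5% = 0.6788%.
Debt contribution must be 7.62% − 5.2097% = 2.4103%.
0.5071 × 6.7% × (1 − T) = 2.4103%  ⇒  (1 − T) = 0.7094.
T = 29.0591%.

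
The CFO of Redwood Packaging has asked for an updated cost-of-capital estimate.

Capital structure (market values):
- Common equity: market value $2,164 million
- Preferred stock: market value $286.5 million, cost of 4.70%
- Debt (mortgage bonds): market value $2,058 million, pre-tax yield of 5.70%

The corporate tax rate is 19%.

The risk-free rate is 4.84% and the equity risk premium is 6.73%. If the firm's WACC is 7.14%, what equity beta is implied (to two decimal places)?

0.75

Total capital V = 2164 + 286.5 + 2058 = 4508.5.
Equity weight = 2164/4508.5 = 0.4800.
Preferred weight = 286.5/4508.5 = 0.0635.
Mortgage bonds weight = 2058/4508.5 = 0.4565.
Debt contribution = 0.4565 × 5.7% × (1 − 19%) = 2.1075%.
Preferred contribution = 0.0635 × 4.7% = 0.2987%.
Required equity contribution = 7.14% − 2.4062% = 4.7338%  ⇒  Re = 9.8625%.
CAPM: 9.8625% = 4.84% + β × 6.73%  ⇒  β = 0.7463.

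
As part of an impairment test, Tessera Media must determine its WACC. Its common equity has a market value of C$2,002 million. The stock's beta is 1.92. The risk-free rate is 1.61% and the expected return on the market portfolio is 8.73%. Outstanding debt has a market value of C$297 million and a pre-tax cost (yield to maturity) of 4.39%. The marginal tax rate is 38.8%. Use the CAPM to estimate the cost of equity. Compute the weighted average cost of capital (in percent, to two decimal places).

13.65%

Market risk premium = 8.73% − 1.61% = 7.12%.
Cost of equity via CAPM: Re = 1.61% + 1.92 × 7.12% = 15.2804%.
Total capital V = 2002 + 297 = 2299.
Equity: weight = 2002/2299 = 0.8708; cost = 15.2804%.
Debt: weight = 297/2299 = 0.1292; after-tax cost = 4.39% × (1 − 38.8%) = 2.6867%.
WACC = 0.8708 × 15.2804% + 0.1292 × 2.6867% = 13.6535%.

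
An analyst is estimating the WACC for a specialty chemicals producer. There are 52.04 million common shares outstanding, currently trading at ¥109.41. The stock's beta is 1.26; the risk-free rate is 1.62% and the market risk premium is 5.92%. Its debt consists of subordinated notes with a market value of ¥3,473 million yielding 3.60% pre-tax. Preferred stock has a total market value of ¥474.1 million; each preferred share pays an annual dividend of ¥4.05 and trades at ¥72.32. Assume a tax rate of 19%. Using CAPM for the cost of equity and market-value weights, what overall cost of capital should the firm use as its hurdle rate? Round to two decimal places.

6.69%

Cost of equity via CAPM: Re = 1.62% + 1.26 × 5.92% = 9.0792%.
Cost of preferred: Rp = 4.05 / 72.32 = 5.6001%.
Market value of equity E = 109.41 × 52.04m = 5693.6964m.
Total capital V = 5693.6964 + 474.1 + 3473 = 9640.7964.
Equity: weight = 5693.6964/9640.7964 = 0.5906; cost = 9.0792%.
Preferred: weight = 474.1/9640.7964 = 0.0492; cost = 5.6001%.
Subordinated notes: weight = 3473/9640.7964 = 0.3602; after-tax cost = 3.6% × (1 − 19%) = 2.9160%.
WACC = 0.5906 × 9.0792% + 0.0492 × 5.6001% + 0.3602 × 2.9160% = 6.6879%.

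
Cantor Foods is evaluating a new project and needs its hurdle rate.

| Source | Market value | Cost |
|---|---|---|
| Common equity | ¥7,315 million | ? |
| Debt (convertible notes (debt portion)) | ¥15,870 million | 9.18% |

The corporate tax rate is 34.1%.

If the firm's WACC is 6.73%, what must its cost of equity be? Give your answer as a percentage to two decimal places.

8.21%

Total capital V = 7315 + 15870 = 23185.
Equity weight = 7315/23185 = 0.3155.
Convertible notes (debt portion) weight = 15870/23185 = 0.6845.
Debt contribution = 0.6845 × 9.18% × (1 − 34.1%) = 4.1409%.
Required equity contribution = 6.73% − 4.1409% = 2.5891%.
Re = 2.5891% / 0.3155 = 8.2061%.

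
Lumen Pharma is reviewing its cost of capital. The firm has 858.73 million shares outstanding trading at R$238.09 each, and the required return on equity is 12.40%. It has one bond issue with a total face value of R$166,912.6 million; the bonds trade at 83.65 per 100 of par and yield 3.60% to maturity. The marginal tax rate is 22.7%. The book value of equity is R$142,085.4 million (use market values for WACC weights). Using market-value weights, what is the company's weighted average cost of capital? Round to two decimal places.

Market value of equity E = 238.09 × 858.73m = 204455.0257m. Market value of debt D = 166912.6m × 83.65/100 = 139622.3899m.
Total capital V = 204455.0257 + 139622.3899 = 344077.4156.
Equity: weight = 204455.0257/344077.4156 = 0.5942; cost = 12.4%.
Bonds outstanding: weight = 139622.3899/344077.4156 = 0.4058; after-tax cost = 3.6% × (1 − 22.7%) = 2.7828%.
WACC = 0.5942 × 12.4000% + 0.4058 × 2.7828% = 8.4975%.

8.50%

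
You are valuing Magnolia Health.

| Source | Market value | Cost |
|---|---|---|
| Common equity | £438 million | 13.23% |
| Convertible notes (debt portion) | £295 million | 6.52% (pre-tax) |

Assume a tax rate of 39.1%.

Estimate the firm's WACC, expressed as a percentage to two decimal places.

Total capital V = 438 + 295 = 733.
Equity: weight = 438/733 = 0.5975; cost = 13.23%.
Convertible notes (debt portion): weight = 295/733 = 0.4025; after-tax cost = 6.52% × (1 − 39.1%) = 3.9707%.
WACC = 0.5975 × 13.2300% + 0.4025 × 3.9707% = 9.5035%.

9.50%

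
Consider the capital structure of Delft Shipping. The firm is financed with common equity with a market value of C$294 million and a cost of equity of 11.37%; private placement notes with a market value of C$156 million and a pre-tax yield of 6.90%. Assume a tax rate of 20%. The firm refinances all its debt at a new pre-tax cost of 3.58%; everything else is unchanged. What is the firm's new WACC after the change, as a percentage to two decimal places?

8.42%

After the change:
Total capital V = 294 + 156 = 450.
Equity: weight = 294/450 = 0.6533; cost = 11.37%.
Private placement notes: weight = 156/450 = 0.3467; after-tax cost = 3.58% × (1 − 20%) = 2.8640%.
WACC = 0.6533 × 11.3700% + 0.3467 × 2.8640% = 8.4213%.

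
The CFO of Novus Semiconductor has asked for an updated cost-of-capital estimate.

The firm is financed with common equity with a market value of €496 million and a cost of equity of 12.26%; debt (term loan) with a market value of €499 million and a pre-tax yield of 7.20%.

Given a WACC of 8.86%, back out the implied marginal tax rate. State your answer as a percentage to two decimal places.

23.88%

Total capital V = 496 + 499 = 995.
Equity weight = 496/995 = 0.4985.
Term loan weight = 499/995 = 0.5015.
Equity contribution = 0.4985 × 12.26% = 6.1115%.
Debt contribution must be 8.86% − 6.1115% = 2.7485%.
0.5015 × 7.2% × (1 − T) = 2.7485%  ⇒  (1 − T) = 0.7612.
T = 23.8828%.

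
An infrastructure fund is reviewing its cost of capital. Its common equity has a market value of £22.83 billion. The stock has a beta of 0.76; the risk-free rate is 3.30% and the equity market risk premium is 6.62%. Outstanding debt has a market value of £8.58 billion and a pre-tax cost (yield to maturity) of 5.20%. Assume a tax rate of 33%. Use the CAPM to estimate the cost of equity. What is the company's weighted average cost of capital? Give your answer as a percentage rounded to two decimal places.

Cost of equity via CAPM: Re = 3.3% + 0.76 × 6.62% = 8.3312%.
Total capital V = 22.83 + 8.58 = 31.41.
Equity: weight = 22.83/31.41 = 0.7268; cost = 8.3312%.
Debt: weight = 8.58/31.41 = 0.2732; after-tax cost = 5.2% × (1 − 33%) = 3.4840%.
WACC = 0.7268 × 8.3312% + 0.2732 × 3.4840% = 7.0071%.

7.01%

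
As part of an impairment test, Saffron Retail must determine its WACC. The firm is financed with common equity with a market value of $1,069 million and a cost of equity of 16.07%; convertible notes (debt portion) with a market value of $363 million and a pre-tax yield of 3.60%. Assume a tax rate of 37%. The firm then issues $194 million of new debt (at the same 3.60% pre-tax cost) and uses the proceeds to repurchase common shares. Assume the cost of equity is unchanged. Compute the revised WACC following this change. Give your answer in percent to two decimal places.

10.70%

After the change:
Total capital V = 875 + 557 = 1432.
Equity: weight = 875/1432 = 0.6110; cost = 16.07%.
Convertible notes (debt portion): weight = 557/1432 = 0.3890; after-tax cost = 3.6% × (1 − 37%) = 2.2680%.
WACC = 0.6110 × 16.0700% + 0.3890 × 2.2680% = 10.7015%.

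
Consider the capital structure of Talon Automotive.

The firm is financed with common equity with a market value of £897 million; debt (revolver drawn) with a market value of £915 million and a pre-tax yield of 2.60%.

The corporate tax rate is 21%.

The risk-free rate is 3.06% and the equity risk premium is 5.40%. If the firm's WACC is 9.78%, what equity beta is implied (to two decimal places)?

Total capital V = 897 + 915 = 1812.
Equity weight = 897/1812 = 0.4950.
Revolver drawn weight = 915/1812 = 0.5050.
Debt contribution = 0.5050 × 2.6% × (1 − 21%) = 1.0372%.
Required equity contribution = 9.78% − 1.0372% = 8.7428%  ⇒  Re = 17.6610%.
CAPM: 17.6610% = 3.06% + β × 5.4%  ⇒  β = 2.7039.

2.70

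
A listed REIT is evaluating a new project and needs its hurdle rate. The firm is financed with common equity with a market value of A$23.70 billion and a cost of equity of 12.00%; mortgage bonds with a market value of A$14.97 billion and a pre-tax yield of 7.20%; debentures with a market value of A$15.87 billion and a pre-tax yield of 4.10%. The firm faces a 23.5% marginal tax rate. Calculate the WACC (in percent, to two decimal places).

7.64%

Total capital V = 23.7 + 14.97 + 15.87 = 54.54.
Equity: weight = 23.7/54.54 = 0.4345; cost = 12%.
Mortgage bonds: weight = 14.97/54.54 = 0.2745; after-tax cost = 7.2% × (1 − 23.5%) = 5.5080%.
Debentures: weight = 15.87/54.54 = 0.2910; after-tax cost = 4.1% × (1 − 23.5%) = 3.1365%.
WACC = 0.4345 × 12.0000% + 0.2745 × 5.5080% + 0.2910 × 3.1365% = 7.6390%.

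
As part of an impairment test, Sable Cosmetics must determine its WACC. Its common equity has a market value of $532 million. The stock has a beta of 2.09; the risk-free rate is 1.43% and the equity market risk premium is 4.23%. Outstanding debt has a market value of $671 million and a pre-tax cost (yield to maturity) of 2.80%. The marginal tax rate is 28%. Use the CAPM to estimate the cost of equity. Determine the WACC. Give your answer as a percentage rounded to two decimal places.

5.67%

Cost of equity via CAPM: Re = 1.43% + 2.09 × 4.23% = 10.2707%.
Total capital V = 532 + 671 = 1203.
Equity: weight = 532/1203 = 0.4422; cost = 10.2707%.
Debt: weight = 671/1203 = 0.5578; after-tax cost = 2.8% × (1 − 28%) = 2.0160%.
WACC = 0.4422 × 10.2707% + 0.5578 × 2.0160% = 5.6665%.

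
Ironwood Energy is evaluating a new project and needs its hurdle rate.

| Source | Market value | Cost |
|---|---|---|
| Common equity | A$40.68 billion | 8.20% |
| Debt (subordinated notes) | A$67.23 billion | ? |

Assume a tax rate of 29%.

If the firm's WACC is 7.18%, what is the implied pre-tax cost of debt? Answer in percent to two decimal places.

9.24%

Total capital V = 40.68 + 67.23 = 107.91.
Equity weight = 40.68/107.91 = 0.3770.
Subordinated notes weight = 67.23/107.91 = 0.6230.
Equity contribution = 0.3770 × 8.2% = 3.0912%.
Remaining for debt = 7.18% − 3.0912% = 4.0888%.
Rd × (1 − 29%) × 0.6230 = 4.0888%  ⇒  Rd = 9.2434%.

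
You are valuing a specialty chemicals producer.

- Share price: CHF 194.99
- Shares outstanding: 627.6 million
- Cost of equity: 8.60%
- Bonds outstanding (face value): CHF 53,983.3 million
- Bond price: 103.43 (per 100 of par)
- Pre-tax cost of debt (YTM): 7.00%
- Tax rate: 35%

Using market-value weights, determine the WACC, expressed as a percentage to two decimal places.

Market value of equity E = 194.99 × 627.6m = 122375.724m. Market value of debt D = 53983.3m × 103.43/100 = 55834.92719m.
Total capital V = 122375.724 + 55834.92719 = 178210.65119.
Equity: weight = 122375.724/178210.65119 = 0.6867; cost = 8.6%.
Bonds outstanding: weight = 55834.92719/178210.65119 = 0.3133; after-tax cost = 7% × (1 − 35%) = 4.5500%.
WACC = 0.6867 × 8.6000% + 0.3133 × 4.5500% = 7.3311%.

7.33%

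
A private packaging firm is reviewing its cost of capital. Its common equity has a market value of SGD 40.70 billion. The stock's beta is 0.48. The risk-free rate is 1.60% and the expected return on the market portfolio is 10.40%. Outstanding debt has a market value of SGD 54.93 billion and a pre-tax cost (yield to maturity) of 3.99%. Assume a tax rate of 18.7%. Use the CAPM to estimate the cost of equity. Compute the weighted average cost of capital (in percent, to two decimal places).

4.34%

Market risk premium = 10.4% − 1.6% = 8.8%.
Cost of equity via CAPM: Re = 1.6% + 0.48 × 8.8% = 5.8240%.
Total capital V = 40.7 + 54.93 = 95.63.
Equity: weight = 40.7/95.63 = 0.4256; cost = 5.824%.
Debt: weight = 54.93/95.63 = 0.5744; after-tax cost = 3.99% × (1 − 18.7%) = 3.2439%.
WACC = 0.4256 × 5.8240% + 0.5744 × 3.2439% = 4.3420%.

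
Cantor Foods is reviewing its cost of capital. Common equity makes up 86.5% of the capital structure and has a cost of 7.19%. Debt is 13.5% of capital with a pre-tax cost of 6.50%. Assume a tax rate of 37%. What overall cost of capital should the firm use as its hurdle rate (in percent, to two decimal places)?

6.77%

After-tax cost of debt = 6.5% × (1 − 37%) = 4.0950%.
WACC = 0.865 × 7.1900% + 0.135 × 4.0950% = 6.7722%.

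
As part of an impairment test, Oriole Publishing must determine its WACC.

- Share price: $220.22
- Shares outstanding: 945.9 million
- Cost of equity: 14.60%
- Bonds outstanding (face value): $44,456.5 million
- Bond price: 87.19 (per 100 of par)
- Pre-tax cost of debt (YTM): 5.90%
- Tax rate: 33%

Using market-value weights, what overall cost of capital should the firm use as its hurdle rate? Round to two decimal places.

12.93%

Market value of equity E = 220.22 × 945.9m = 208306.098m. Market value of debt D = 44456.5m × 87.19/100 = 38761.62235m.
Total capital V = 208306.098 + 38761.62235 = 247067.72035.
Equity: weight = 208306.098/247067.72035 = 0.8431; cost = 14.6%.
Bonds outstanding: weight = 38761.62235/247067.72035 = 0.1569; after-tax cost = 5.9% × (1 − 33%) = 3.9530%.
WACC = 0.8431 × 14.6000% + 0.1569 × 3.9530% = 12.9296%.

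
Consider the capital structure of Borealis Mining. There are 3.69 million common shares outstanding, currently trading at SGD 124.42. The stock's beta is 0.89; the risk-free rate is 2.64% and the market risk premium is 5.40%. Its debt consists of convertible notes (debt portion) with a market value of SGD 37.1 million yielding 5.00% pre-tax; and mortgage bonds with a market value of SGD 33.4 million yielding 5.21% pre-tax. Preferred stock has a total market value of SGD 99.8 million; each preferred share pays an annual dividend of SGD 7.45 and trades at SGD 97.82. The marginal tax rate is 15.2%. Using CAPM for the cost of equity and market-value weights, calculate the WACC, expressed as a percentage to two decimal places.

Cost of equity via CAPM: Re = 2.64% + 0.89 × 5.4% = 7.4460%.
Cost of preferred: Rp = 7.45 / 97.82 = 7.6160%.
Market value of equity E = 124.42 × 3.69m = 459.1098m.
Total capital V = 459.1098 + 99.8 + 37.1 + 33.4 = 629.4098.
Equity: weight = 459.1098/629.4098 = 0.7294; cost = 7.446%.
Preferred: weight = 99.8/629.4098 = 0.1586; cost = 7.616%.
Convertible notes (debt portion): weight = 37.1/629.4098 = 0.0589; after-tax cost = 5% × (1 − 15.2%) = 4.2400%.
Mortgage bonds: weight = 33.4/629.4098 = 0.0531; after-tax cost = 5.21% × (1 − 15.2%) = 4.4181%.
WACC = 0.7294 × 7.4460% + 0.1586 × 7.6160% + 0.0589 × 4.2400% + 0.0531 × 4.4181% = 7.1233%.

7.12%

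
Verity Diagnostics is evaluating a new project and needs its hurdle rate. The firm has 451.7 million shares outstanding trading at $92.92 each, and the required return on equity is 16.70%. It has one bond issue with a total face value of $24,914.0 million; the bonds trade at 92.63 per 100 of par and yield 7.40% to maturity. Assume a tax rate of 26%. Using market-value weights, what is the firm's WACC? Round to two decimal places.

Market value of equity E = 92.92 × 451.7m = 41971.964m. Market value of debt D = 24914m × 92.63/100 = 23077.8382m.
Total capital V = 41971.964 + 23077.8382 = 65049.8022.
Equity: weight = 41971.964/65049.8022 = 0.6452; cost = 16.7%.
Bonds outstanding: weight = 23077.8382/65049.8022 = 0.3548; after-tax cost = 7.4% × (1 − 26%) = 5.4760%.
WACC = 0.6452 × 16.7000% + 0.3548 × 5.4760% = 12.7180%.

12.72%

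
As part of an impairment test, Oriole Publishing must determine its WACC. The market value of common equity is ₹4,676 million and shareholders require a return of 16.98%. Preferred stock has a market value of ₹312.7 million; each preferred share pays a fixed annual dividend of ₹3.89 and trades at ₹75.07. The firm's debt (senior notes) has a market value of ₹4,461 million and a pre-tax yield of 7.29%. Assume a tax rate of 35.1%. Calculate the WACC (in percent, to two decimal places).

10.81%

Cost of preferred: Rp = 3.89 / 75.07 = 5.1818%.
Total capital V = 4676 + 312.7 + 4461 = 9449.7.
Equity: weight = 4676/9449.7 = 0.4948; cost = 16.98%.
Preferred: weight = 312.7/9449.7 = 0.0331; cost = 5.1818%.
Senior notes: weight = 4461/9449.7 = 0.4721; after-tax cost = 7.29% × (1 − 35.1%) = 4.7312%.
WACC = 0.4948 × 16.9800% + 0.0331 × 5.1818% + 0.4721 × 4.7312% = 10.8072%.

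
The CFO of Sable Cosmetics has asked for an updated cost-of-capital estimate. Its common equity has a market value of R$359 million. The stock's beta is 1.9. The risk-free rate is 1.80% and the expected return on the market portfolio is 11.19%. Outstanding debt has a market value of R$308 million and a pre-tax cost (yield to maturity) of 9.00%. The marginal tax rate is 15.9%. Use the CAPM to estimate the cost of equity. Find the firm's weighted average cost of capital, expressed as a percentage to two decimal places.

14.07%

Market risk premium = 11.19% − 1.8% = 9.39%.
Cost of equity via CAPM: Re = 1.8% + 1.9 × 9.39% = 19.6410%.
Total capital V = 359 + 308 = 667.
Equity: weight = 359/667 = 0.5382; cost = 19.641%.
Debt: weight = 308/667 = 0.4618; after-tax cost = 9% × (1 − 15.9%) = 7.5690%.
WACC = 0.5382 × 19.6410% + 0.4618 × 7.5690% = 14.0665%.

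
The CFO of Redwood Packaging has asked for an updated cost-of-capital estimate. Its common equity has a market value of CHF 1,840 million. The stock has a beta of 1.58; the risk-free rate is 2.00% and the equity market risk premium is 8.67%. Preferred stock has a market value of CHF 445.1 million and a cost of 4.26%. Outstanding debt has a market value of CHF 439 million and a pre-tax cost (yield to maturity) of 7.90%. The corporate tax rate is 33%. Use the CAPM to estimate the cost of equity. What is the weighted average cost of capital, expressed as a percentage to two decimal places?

12.15%

Cost of equity via CAPM: Re = 2.0% + 1.58 × 8.67% = 15.6986%.
Total capital V = 1840 + 445.1 + 439 = 2724.1.
Equity: weight = 1840/2724.1 = 0.6755; cost = 15.6986%.
Preferred: weight = 445.1/2724.1 = 0.1634; cost = 4.26%.
Debt: weight = 439/2724.1 = 0.1612; after-tax cost = 7.9% × (1 − 33%) = 5.2930%.
WACC = 0.6755 × 15.6986% + 0.1634 × 4.2600% + 0.1612 × 5.2930% = 12.1527%.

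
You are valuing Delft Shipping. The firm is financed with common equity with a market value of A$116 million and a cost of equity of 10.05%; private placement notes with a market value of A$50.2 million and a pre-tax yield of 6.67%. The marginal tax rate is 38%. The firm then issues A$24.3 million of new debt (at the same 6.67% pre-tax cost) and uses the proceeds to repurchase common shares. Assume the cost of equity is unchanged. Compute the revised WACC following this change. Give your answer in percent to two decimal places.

7.40%

After the change:
Total capital V = 91.7 + 74.5 = 166.2.
Equity: weight = 91.7/166.2 = 0.5517; cost = 10.05%.
Private placement notes: weight = 74.5/166.2 = 0.4483; after-tax cost = 6.67% × (1 − 38%) = 4.1354%.
WACC = 0.5517 × 10.0500% + 0.4483 × 4.1354% = 7.3988%.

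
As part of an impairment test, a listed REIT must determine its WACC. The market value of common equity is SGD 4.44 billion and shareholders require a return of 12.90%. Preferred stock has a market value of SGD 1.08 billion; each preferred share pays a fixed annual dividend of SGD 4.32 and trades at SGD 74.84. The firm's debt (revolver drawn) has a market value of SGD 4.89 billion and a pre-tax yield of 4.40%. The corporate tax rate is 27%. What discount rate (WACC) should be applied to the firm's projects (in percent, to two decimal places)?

7.61%

Cost of preferred: Rp = 4.32 / 74.84 = 5.7723%.
Total capital V = 4.44 + 1.08 + 4.89 = 10.41.
Equity: weight = 4.44/10.41 = 0.4265; cost = 12.9%.
Preferred: weight = 1.08/10.41 = 0.1037; cost = 5.7723%.
Revolver drawn: weight = 4.89/10.41 = 0.4697; after-tax cost = 4.4% × (1 − 27%) = 3.2120%.
WACC = 0.4265 × 12.9000% + 0.1037 × 5.7723% + 0.4697 × 3.2120% = 7.6097%.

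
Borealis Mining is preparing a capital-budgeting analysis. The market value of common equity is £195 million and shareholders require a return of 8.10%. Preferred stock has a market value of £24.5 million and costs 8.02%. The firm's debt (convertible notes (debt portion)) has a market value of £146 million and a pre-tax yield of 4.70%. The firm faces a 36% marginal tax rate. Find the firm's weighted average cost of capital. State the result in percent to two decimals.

Total capital V = 195 + 24.5 + 146 = 365.5.
Equity: weight = 195/365.5 = 0.5335; cost = 8.1%.
Preferred: weight = 24.5/365.5 = 0.0670; cost = 8.02%.
Convertible notes (debt portion): weight = 146/365.5 = 0.3995; after-tax cost = 4.7% × (1 − 36%) = 3.0080%.
WACC = 0.5335 × 8.1000% + 0.0670 × 8.0200% + 0.3995 × 3.0080% = 6.0606%.

6.06%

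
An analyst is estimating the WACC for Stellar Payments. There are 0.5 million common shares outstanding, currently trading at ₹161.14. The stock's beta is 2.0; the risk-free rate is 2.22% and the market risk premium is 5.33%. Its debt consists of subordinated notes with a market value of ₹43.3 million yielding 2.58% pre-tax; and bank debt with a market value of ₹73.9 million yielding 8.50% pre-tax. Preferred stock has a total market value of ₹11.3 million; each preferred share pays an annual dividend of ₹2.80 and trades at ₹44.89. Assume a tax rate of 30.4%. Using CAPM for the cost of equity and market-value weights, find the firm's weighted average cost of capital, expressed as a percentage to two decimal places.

Cost of equity via CAPM: Re = 2.22% + 2.0 × 5.33% = 12.8800%.
Cost of preferred: Rp = 2.8 / 44.89 = 6.2375%.
Market value of equity E = 161.14 × 0.5m = 80.57m.
Total capital V = 80.57 + 11.3 + 43.3 + 73.9 = 209.07.
Equity: weight = 80.57/209.07 = 0.3854; cost = 12.88%.
Preferred: weight = 11.3/209.07 = 0.0540; cost = 6.2375%.
Subordinated notes: weight = 43.3/209.07 = 0.2071; after-tax cost = 2.58% × (1 − 30.4%) = 1.7957%.
Bank debt: weight = 73.9/209.07 = 0.3535; after-tax cost = 8.5% × (1 − 30.4%) = 5.9160%.
WACC = 0.3854 × 12.8800% + 0.0540 × 6.2375% + 0.2071 × 1.7957% + 0.3535 × 5.9160% = 7.7638%.

7.76%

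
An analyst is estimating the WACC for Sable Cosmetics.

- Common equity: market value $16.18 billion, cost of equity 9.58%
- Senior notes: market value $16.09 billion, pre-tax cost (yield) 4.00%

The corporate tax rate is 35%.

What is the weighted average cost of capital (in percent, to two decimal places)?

6.10%

Total capital V = 16.18 + 16.09 = 32.27.
Equity: weight = 16.18/32.27 = 0.5014; cost = 9.58%.
Senior notes: weight = 16.09/32.27 = 0.4986; after-tax cost = 4% × (1 − 35%) = 2.6000%.
WACC = 0.5014 × 9.5800% + 0.4986 × 2.6000% = 6.0997%.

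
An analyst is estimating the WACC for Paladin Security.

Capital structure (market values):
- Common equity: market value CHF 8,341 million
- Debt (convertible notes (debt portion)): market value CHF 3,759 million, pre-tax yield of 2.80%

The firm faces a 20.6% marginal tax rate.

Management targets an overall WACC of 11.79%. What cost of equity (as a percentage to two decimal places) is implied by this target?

16.10%

Total capital V = 8341 + 3759 = 12100.
Equity weight = 8341/12100 = 0.6893.
Convertible notes (debt portion) weight = 3759/12100 = 0.3107.
Debt contribution = 0.3107 × 2.8% × (1 − 20.6%) = 0.6907%.
Required equity contribution = 11.79% − 0.6907% = 11.0993%.
Re = 11.0993% / 0.6893 = 16.1014%.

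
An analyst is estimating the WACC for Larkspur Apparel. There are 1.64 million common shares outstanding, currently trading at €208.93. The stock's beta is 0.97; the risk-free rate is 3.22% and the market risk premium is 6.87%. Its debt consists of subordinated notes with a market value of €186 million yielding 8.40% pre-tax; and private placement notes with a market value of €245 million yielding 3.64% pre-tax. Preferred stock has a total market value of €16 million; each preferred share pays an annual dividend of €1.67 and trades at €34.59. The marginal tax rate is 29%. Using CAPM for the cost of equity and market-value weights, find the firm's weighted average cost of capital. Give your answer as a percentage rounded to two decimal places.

6.59%

Cost of equity via CAPM: Re = 3.22% + 0.97 × 6.87% = 9.8839%.
Cost of preferred: Rp = 1.67 / 34.59 = 4.8280%.
Market value of equity E = 208.93 × 1.64m = 342.6452m.
Total capital V = 342.6452 + 16 + 186 + 245 = 789.6452.
Equity: weight = 342.6452/789.6452 = 0.4339; cost = 9.8839%.
Preferred: weight = 16/789.6452 = 0.0203; cost = 4.828%.
Subordinated notes: weight = 186/789.6452 = 0.2355; after-tax cost = 8.4% × (1 − 29%) = 5.9640%.
Private placement notes: weight = 245/789.6452 = 0.3103; after-tax cost = 3.64% × (1 − 29%) = 2.5844%.
WACC = 0.4339 × 9.8839% + 0.0203 × 4.8280% + 0.2355 × 5.9640% + 0.3103 × 2.5844% = 6.5933%.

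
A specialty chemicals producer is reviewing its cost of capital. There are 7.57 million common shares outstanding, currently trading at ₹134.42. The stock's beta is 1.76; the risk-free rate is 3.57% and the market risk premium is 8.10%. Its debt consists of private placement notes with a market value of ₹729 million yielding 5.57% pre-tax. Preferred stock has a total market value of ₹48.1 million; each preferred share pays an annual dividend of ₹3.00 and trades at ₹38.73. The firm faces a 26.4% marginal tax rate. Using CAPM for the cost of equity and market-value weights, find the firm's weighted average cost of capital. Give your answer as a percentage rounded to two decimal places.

11.98%

Cost of equity via CAPM: Re = 3.57% + 1.76 × 8.1% = 17.8260%.
Cost of preferred: Rp = 3.0 / 38.73 = 7.7459%.
Market value of equity E = 134.42 × 7.57m = 1017.5594m.
Total capital V = 1017.5594 + 48.1 + 729 = 1794.6594.
Equity: weight = 1017.5594/1794.6594 = 0.5670; cost = 17.826%.
Preferred: weight = 48.1/1794.6594 = 0.0268; cost = 7.7459%.
Private placement notes: weight = 729/1794.6594 = 0.4062; after-tax cost = 5.57% × (1 − 26.4%) = 4.0995%.
WACC = 0.5670 × 17.8260% + 0.0268 × 7.7459% + 0.4062 × 4.0995% = 11.9801%.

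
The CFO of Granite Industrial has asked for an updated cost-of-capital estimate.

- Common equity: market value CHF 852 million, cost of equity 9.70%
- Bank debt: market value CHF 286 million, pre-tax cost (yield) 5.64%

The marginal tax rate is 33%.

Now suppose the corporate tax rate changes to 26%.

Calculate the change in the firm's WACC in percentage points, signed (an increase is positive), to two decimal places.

Current WACC:
Total capital V = 852 + 286 = 1138.
Equity: weight = 852/1138 = 0.7487; cost = 9.7%.
Bank debt: weight = 286/1138 = 0.2513; after-tax cost = 5.64% × (1 − 33%) = 3.7788%.
WACC = 0.7487 × 9.7000% + 0.2513 × 3.7788% = 8.2119%.
After the change:
Total capital V = 852 + 286 = 1138.
Equity: weight = 852/1138 = 0.7487; cost = 9.7%.
Bank debt: weight = 286/1138 = 0.2513; after-tax cost = 5.64% × (1 − 26%) = 4.1736%.
WACC = 0.7487 × 9.7000% + 0.2513 × 4.1736% = 8.3111%.
Change in WACC = 8.3111% − 8.2119% = 0.0992 pp.

+0.10 pp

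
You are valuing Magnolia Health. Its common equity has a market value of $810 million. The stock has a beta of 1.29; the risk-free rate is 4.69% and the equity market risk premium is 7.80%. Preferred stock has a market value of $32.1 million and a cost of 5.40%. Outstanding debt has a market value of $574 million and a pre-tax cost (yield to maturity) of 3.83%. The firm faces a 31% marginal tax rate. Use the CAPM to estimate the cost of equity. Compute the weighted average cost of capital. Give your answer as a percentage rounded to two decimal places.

9.63%

Cost of equity via CAPM: Re = 4.69% + 1.29 × 7.8% = 14.7520%.
Total capital V = 810 + 32.1 + 574 = 1416.1.
Equity: weight = 810/1416.1 = 0.5720; cost = 14.752%.
Preferred: weight = 32.1/1416.1 = 0.0227; cost = 5.4%.
Debt: weight = 574/1416.1 = 0.4053; after-tax cost = 3.83% × (1 − 31%) = 2.6427%.
WACC = 0.5720 × 14.7520% + 0.0227 × 5.4000% + 0.4053 × 2.6427% = 9.6316%.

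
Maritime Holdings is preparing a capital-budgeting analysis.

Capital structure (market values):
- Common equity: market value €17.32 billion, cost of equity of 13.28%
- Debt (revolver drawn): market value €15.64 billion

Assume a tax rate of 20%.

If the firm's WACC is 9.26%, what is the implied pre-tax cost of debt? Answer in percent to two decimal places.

6.01%

Total capital V = 17.32 + 15.64 = 32.96.
Equity weight = 17.32/32.96 = 0.5255.
Revolver drawn weight = 15.64/32.96 = 0.4745.
Equity contribution = 0.5255 × 13.28% = 6.9784%.
Remaining for debt = 9.26% − 6.9784% = 2.2816%.
Rd × (1 − 20%) × 0.4745 = 2.2816%  ⇒  Rd = 6.0102%.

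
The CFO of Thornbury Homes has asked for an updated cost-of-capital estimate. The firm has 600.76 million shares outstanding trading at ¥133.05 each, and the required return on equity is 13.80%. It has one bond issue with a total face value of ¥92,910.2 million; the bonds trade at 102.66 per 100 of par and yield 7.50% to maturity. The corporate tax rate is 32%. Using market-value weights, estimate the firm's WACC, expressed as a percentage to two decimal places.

Market value of equity E = 133.05 × 600.76m = 79931.118m. Market value of debt D = 92910.2m × 102.66/100 = 95381.61132m.
Total capital V = 79931.118 + 95381.61132 = 175312.72932.
Equity: weight = 79931.118/175312.72932 = 0.4559; cost = 13.8%.
Bonds outstanding: weight = 95381.61132/175312.72932 = 0.5441; after-tax cost = 7.5% × (1 − 32%) = 5.1000%.
WACC = 0.4559 × 13.8000% + 0.5441 × 5.1000% = 9.0666%.

9.07%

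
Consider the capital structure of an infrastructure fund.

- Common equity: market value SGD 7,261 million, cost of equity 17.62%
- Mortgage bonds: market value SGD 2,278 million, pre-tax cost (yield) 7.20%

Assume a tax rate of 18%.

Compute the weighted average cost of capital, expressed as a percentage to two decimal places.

Total capital V = 7261 + 2278 = 9539.
Equity: weight = 7261/9539 = 0.7612; cost = 17.62%.
Mortgage bonds: weight = 2278/9539 = 0.2388; after-tax cost = 7.2% × (1 − 18%) = 5.9040%.
WACC = 0.7612 × 17.6200% + 0.2388 × 5.9040% = 14.8221%.

14.82%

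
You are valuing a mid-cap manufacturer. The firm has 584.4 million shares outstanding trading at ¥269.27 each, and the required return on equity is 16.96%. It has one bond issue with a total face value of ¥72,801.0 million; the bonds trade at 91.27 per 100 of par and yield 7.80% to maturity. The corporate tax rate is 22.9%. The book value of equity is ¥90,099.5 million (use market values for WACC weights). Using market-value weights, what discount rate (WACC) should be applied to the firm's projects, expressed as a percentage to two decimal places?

Market value of equity E = 269.27 × 584.4m = 157361.388m. Market value of debt D = 72801m × 91.27/100 = 66445.4727m.
Total capital V = 157361.388 + 66445.4727 = 223806.8607.
Equity: weight = 157361.388/223806.8607 = 0.7031; cost = 16.96%.
Bonds outstanding: weight = 66445.4727/223806.8607 = 0.2969; after-tax cost = 7.8% × (1 − 22.9%) = 6.0138%.
WACC = 0.7031 × 16.9600% + 0.2969 × 6.0138% = 13.7102%.

13.71%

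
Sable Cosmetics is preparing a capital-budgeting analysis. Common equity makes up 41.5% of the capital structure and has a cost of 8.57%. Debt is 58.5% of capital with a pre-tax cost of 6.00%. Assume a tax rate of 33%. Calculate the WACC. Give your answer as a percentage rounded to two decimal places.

After-tax cost of debt = 6% × (1 − 33%) = 4.0200%.
WACC = 0.415 × 8.5700% + 0.585 × 4.0200% = 5.9082%.

5.91%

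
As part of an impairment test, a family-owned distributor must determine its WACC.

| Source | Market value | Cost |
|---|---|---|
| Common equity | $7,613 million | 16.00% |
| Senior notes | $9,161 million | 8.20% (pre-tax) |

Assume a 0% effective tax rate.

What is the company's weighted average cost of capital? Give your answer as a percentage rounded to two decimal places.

11.74%

Total capital V = 7613 + 9161 = 16774.
Equity: weight = 7613/16774 = 0.4539; cost = 16%.
Senior notes: weight = 9161/16774 = 0.5461; after-tax cost = 8.2% × (1 − 0%) = 8.2000%.
WACC = 0.4539 × 16.0000% + 0.5461 × 8.2000% = 11.7401%.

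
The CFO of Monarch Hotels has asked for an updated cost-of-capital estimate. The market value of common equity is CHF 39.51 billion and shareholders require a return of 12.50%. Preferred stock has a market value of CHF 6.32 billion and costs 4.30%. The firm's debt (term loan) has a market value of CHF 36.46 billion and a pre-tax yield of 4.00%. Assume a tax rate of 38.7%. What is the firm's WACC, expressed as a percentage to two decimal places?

Total capital V = 39.51 + 6.32 + 36.46 = 82.29.
Equity: weight = 39.51/82.29 = 0.4801; cost = 12.5%.
Preferred: weight = 6.32/82.29 = 0.0768; cost = 4.3%.
Term loan: weight = 36.46/82.29 = 0.4431; after-tax cost = 4% × (1 − 38.7%) = 2.4520%.
WACC = 0.4801 × 12.5000% + 0.0768 × 4.3000% + 0.4431 × 2.4520% = 7.4183%.

7.42%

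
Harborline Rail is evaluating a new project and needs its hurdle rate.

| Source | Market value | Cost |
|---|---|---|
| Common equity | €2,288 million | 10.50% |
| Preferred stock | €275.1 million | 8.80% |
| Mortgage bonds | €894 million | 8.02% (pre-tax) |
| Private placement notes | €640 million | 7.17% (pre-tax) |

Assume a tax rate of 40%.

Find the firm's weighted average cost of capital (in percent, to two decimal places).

Total capital V = 2288 + 275.1 + 894 + 640 = 4097.1.
Equity: weight = 2288/4097.1 = 0.5584; cost = 10.5%.
Preferred: weight = 275.1/4097.1 = 0.0671; cost = 8.8%.
Mortgage bonds: weight = 894/4097.1 = 0.2182; after-tax cost = 8.02% × (1 − 40%) = 4.8120%.
Private placement notes: weight = 640/4097.1 = 0.1562; after-tax cost = 7.17% × (1 − 40%) = 4.3020%.
WACC = 0.5584 × 10.5000% + 0.0671 × 8.8000% + 0.2182 × 4.8120% + 0.1562 × 4.3020% = 8.1765%.

8.18%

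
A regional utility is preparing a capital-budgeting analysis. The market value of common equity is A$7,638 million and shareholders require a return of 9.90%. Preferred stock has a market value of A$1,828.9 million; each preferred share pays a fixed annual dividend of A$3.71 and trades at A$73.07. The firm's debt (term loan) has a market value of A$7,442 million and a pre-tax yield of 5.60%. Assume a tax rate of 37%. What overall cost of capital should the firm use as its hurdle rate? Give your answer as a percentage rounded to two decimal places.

6.57%

Cost of preferred: Rp = 3.71 / 73.07 = 5.0773%.
Total capital V = 7638 + 1828.9 + 7442 = 16908.9.
Equity: weight = 7638/16908.9 = 0.4517; cost = 9.9%.
Preferred: weight = 1828.9/16908.9 = 0.1082; cost = 5.0773%.
Term loan: weight = 7442/16908.9 = 0.4401; after-tax cost = 5.6% × (1 − 37%) = 3.5280%.
WACC = 0.4517 × 9.9000% + 0.1082 × 5.0773% + 0.4401 × 3.5280% = 6.5739%.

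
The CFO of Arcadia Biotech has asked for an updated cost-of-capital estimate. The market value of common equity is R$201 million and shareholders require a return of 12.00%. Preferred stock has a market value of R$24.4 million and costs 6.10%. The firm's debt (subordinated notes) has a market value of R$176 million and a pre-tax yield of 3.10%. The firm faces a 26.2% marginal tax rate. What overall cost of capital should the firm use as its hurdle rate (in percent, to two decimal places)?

Total capital V = 201 + 24.4 + 176 = 401.4.
Equity: weight = 201/401.4 = 0.5007; cost = 12%.
Preferred: weight = 24.4/401.4 = 0.0608; cost = 6.1%.
Subordinated notes: weight = 176/401.4 = 0.4385; after-tax cost = 3.1% × (1 − 26.2%) = 2.2878%.
WACC = 0.5007 × 12.0000% + 0.0608 × 6.1000% + 0.4385 × 2.2878% = 7.3829%.

7.38%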